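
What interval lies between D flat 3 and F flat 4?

D to F spans three letter names (D-E-F), plus an octave: a tenth.
Db3 to Fb4 is 15 semitones, a half step short of the major tenth (16), so this is minor.
(Equivalently, a compound minor third: a minor third plus an octave.)

minor 10th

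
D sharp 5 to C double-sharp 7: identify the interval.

major 14th

D to C spans seven letter names (D-E-F-G-A-B-C), plus an octave, so the interval is some kind of fourteenth.
D#5 to C##7 is 23 semitones, matching the major fourteenth exactly, so the quality is major.
(Equivalently, a compound major seventh: a major seventh plus an octave.)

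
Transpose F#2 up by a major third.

Three letter names up from F: A.
A major third spans 4 semitones, so from F#2 the target pitch is A#2.

A#2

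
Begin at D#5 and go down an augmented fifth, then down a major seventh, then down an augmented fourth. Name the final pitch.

Ebb3

An augmented fifth down from D#5 is G4.
Down a major seventh from G4: Ab3 (11 semitones down).
Ab3 down an augmented fourth → Ebb3 (6 semitones).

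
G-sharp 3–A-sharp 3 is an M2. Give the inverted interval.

Interval numbers invert to sum to nine: 2 + 7 = 9, so a second inverts to a seventh.
Quality inverts too: major becomes minor. That makes the inversion a minor seventh.

m7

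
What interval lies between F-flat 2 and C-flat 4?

P12

F to C spans five letter names (F-G-A-B-C), plus an octave: a twelfth.
The perfect twelfth spans 19 semitones, and Fb2 to Cb4 is exactly 19 semitones — so this is a perfect twelfth.
(Equivalently, a compound perfect fifth: a perfect fifth plus an octave.)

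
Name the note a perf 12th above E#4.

Five letters up from E (plus an octave) reaches B.
A perfect twelfth spans 19 semitones, so from E#4 the target pitch is B#5.

B#5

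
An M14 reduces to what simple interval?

Subtracting seven from the interval number removes an octave: 14 − 7 = 7.
So a major fourteenth is an octave plus a major seventh. The quality is unchanged.

major 7th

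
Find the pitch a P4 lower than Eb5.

Bb4

The fourth takes the letter from E down to B.
Moving 5 semitones down from Eb5 (the size of a perfect fourth) reaches Bb4.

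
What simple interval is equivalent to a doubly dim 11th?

doubly diminished fourth

Subtracting seven from the interval number removes an octave: 11 − 7 = 4.
Quality carries through unchanged, so the simple form is a doubly diminished fourth.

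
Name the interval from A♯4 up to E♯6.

A to E spans five letter names (A-B-C-D-E), plus an octave: a twelfth.
A#4 to E#6 is 19 semitones, matching the perfect twelfth exactly, so the quality is perfect.
(Equivalently, a compound perfect fifth: a perfect fifth plus an octave.)

perfect 12th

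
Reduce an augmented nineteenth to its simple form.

augmented 5th

Subtracting seven from the interval number removes an octave: 19 − 14 = 5.
That makes an augmented nineteenth a compound augmented fifth — 2 octaves plus an augmented fifth.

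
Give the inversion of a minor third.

M6

Interval numbers invert to sum to nine: 3 + 6 = 9, so a third inverts to a sixth.
And minor becomes major under inversion, so we get a major sixth.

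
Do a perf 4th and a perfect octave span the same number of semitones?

No

A perfect fourth spans 5 semitones; a perfect octave spans 12 semitones. They differ by 7.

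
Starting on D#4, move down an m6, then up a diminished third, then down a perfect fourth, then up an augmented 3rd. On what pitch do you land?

G##3

Down a minor sixth from D#4: F##3 (8 semitones down).
A diminished third up from F##3 is A3.
A perfect fourth down from A3 is E3.
Up an augmented third from E3: G##3 (5 semitones up).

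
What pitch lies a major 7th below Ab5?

Bbb4

Seven letter names down from A: B.
Moving 11 semitones down from Ab5 (the size of a major seventh) reaches Bbb4.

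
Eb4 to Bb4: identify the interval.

E to B spans five letter names (E-F-G-A-B) — that makes it a fifth of some quality.
The perfect fifth spans 7 semitones, and Eb4 to Bb4 is exactly 7 semitones — so this is a perfect fifth.

perfect 5th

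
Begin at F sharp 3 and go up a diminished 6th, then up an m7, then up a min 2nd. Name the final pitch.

Up a diminished sixth from F#3: Db4 (7 semitones up).
Up a minor seventh from Db4: Cb5 (10 semitones up).
Cb5 up a minor second → Dbb5 (1 semitone).

D double-flat 5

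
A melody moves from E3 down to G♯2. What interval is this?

minor sixth

Descending from E3 to G#2 is the same interval as ascending G#2 to E3.
G to E spans six letter names (G-A-B-C-D-E): a sixth.
At 8 semitones, G#2→E3 falls one short of a major sixth: minor.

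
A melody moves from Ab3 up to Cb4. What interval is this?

minor third

A to C spans three letter names (A-B-C): a third.
At 3 semitones, Ab3→Cb4 falls one short of a major third: minor.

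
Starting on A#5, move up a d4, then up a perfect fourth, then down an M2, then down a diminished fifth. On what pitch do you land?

B5

Up a diminished fourth from A#5: D6 (4 semitones up).
Up a perfect fourth from D6: G6 (5 semitones up).
A major second down from G6 is F6.
F6 down a diminished fifth → B5 (6 semitones).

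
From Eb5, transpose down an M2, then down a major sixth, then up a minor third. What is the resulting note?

Abb4

A major second down from Eb5 is Db5.
A major sixth down from Db5 is Fb4.
Up a minor third from Fb4: Abb4 (3 semitones up).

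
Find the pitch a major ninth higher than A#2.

Two letters up from A (plus an octave) reaches B.
A major ninth is 14 semitones; 14 semitones up from A#2 gives B#3.

B#3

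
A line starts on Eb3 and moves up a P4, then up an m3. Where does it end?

Cb4

Eb3 up a perfect fourth → Ab3 (5 semitones).
A minor third up from Ab3 is Cb4.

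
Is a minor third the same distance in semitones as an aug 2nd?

Yes

Both span 3 semitones: a minor third and an augmented second are the same chromatic distance.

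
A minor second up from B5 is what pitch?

C6

Counting two letter names up from B lands on C.
A minor second is 1 semitone; 1 semitone up from B5 gives C6.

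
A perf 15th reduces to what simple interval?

P8

Subtracting seven from the interval number removes an octave: 15 − 7 = 8.
That makes a perfect fifteenth a compound perfect octave — an octave plus a perfect octave.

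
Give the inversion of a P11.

perfect 5th

First reduce the compound perfect eleventh to its simple form, a perfect fourth.
Inverted interval numbers add to nine, so a fourth pairs with a fifth (4 + 5 = 9).
The quality also flips — perfect stays perfect — giving a perfect fifth.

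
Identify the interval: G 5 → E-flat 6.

G to E spans six letter names (G-A-B-C-D-E) — that makes it a sixth of some quality.
A major sixth would be 9 semitones, but G5 to Eb6 is 8 — one semitone narrower, making it a minor sixth.

minor sixth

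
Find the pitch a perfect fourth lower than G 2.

D 2

Counting four letter names down from G lands on D.
A perfect fourth is 5 semitones; 5 semitones down from G2 gives D2.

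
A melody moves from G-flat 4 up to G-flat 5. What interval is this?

perfect octave

G to G is the same letter name, plus an octave: an octave.
The perfect octave spans 12 semitones, and Gb4 to Gb5 is exactly 12 semitones — so this is a perfect octave.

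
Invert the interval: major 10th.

m6

First reduce the compound major tenth to its simple form, a major third.
The rule of nine gives the new number: 9 − 3 = 6, so a third becomes a sixth.
The quality also flips — major becomes minor — giving a minor sixth.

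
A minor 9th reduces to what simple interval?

minor second

Each octave removed subtracts seven from the number: 9 − 7 = 2.
So a minor ninth is an octave plus a minor second. The quality is unchanged.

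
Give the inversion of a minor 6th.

M3

Interval numbers invert to sum to nine: 6 + 3 = 9, so a sixth inverts to a third.
And minor becomes major under inversion, so we get a major third.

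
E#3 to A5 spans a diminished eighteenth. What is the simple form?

Subtracting seven from the interval number removes an octave: 18 − 14 = 4.
Quality carries through unchanged, so the simple form is a diminished fourth.

diminished 4th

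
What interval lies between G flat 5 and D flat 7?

perfect 12th

G to D spans five letter names (G-A-B-C-D), plus an octave, so the interval is some kind of twelfth.
The perfect twelfth spans 19 semitones, and Gb5 to Db7 is exactly 19 semitones — so this is a perfect twelfth.
(Equivalently, a compound perfect fifth: a perfect fifth plus an octave.)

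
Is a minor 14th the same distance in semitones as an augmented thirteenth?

A minor fourteenth = 22 semitones = an augmented thirteenth; enharmonically equal.

Yes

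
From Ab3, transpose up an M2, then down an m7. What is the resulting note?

A major second up from Ab3 is Bb3.
A minor seventh down from Bb3 is C3.

C3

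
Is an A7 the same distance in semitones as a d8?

No

An augmented seventh spans 12 semitones; a diminished octave spans 11 semitones. They differ by 1.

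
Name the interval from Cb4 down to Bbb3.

Descending from Cb4 to Bbb3 is the same interval as ascending Bbb3 to Cb4.
B to C spans two letter names (B-C) — that makes it a second of some quality.
Bbb3 to Cb4 is 2 semitones, matching the major second exactly, so the quality is major.

major 2nd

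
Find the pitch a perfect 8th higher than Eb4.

Eb5

An octave keeps the letter name E, an octave up from E.
A perfect octave spans 12 semitones, so from Eb4 the target pitch is Eb5.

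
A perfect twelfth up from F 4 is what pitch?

Counting five letter names plus an octave up from F lands on C.
Moving 19 semitones up from F4 (the size of a perfect twelfth) reaches C6.

C 6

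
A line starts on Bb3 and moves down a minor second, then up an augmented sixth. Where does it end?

F##4

Bb3 down a minor second → A3 (1 semitone).
An augmented sixth up from A3 is F##4.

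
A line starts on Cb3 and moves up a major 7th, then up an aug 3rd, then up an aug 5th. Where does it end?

A major seventh up from Cb3 is Bb3.
Bb3 up an augmented third → D#4 (5 semitones).
An augmented fifth up from D#4 is A##4.

A##4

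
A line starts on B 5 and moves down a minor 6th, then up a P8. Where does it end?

B5 down a minor sixth → D#5 (8 semitones).
Up a perfect octave from D#5: D#6 (12 semitones up).

D sharp 6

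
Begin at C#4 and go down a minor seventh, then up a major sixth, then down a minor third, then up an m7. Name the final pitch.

A minor seventh down from C#4 is D#3.
A major sixth up from D#3 is B#3.
A minor third down from B#3 is G##3.
A minor seventh up from G##3 is F##4.

F##4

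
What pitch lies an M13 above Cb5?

Ab6

Counting six letter names plus an octave up from C lands on A.
A major thirteenth spans 21 semitones, so from Cb5 the target pitch is Ab6.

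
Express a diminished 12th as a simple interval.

Subtracting seven from the interval number removes an octave: 12 − 7 = 5.
That makes a diminished twelfth a compound diminished fifth — an octave plus a diminished fifth.

d5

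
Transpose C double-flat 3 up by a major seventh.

B double-flat 3

Counting seven letter names up from C lands on B.
A major seventh spans 11 semitones, so from Cbb3 the target pitch is Bbb3.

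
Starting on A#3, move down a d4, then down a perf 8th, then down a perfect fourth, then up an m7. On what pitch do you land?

A diminished fourth down from A#3 is E##3.
A perfect octave down from E##3 is E##2.
E##2 down a perfect fourth → B##1 (5 semitones).
B##1 up a minor seventh → A##2 (10 semitones).

A##2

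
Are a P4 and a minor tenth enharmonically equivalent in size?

5 semitones (perfect fourth) vs 15 semitones (minor tenth): not equal.

No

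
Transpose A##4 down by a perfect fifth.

Five letter names down from A: D.
Moving 7 semitones down from A##4 (the size of a perfect fifth) reaches D##4.

D##4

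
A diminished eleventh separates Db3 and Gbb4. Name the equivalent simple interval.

Take out an octave (7 from the number): 11 − 7 = 4.
So a diminished eleventh is an octave plus a diminished fourth. The quality is unchanged.

d4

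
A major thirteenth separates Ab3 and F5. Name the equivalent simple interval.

Take out an octave (7 from the number): 13 − 7 = 6.
So a major thirteenth is an octave plus a major sixth. The quality is unchanged.

major sixth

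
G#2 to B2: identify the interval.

G to B spans three letter names (G-A-B): a third.
A major third would be 4 semitones, but G#2 to B2 is 3 — one semitone narrower, making it a minor third.

minor 3rd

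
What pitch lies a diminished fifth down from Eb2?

A1

Five letter names down from E: A.
Moving 6 semitones down from Eb2 (the size of a diminished fifth) reaches A1.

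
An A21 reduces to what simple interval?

A7

Each octave removed subtracts seven from the number: 21 − 14 = 7.
Quality carries through unchanged, so the simple form is an augmented seventh.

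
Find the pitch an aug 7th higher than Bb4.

A#5

The seventh takes the letter from B up to A.
Moving 12 semitones up from Bb4 (the size of an augmented seventh) reaches A#5.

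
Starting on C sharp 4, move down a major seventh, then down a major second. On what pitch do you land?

A major seventh down from C#4 is D3.
A major second down from D3 is C3.

C 3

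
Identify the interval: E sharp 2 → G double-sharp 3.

major 10th

E to G spans three letter names (E-F-G), plus an octave: a tenth.
The major tenth spans 16 semitones, and E#2 to G##3 is exactly 16 semitones — so this is a major tenth.
(Equivalently, a compound major third: a major third plus an octave.)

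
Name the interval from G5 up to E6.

G to E spans six letter names (G-A-B-C-D-E): a sixth.
Counting semitones, G5→E6 is 9, which is the major sixth.

major sixth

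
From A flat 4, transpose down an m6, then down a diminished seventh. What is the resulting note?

Ab4 down a minor sixth → C4 (8 semitones).
C4 down a diminished seventh → D#3 (9 semitones).

D sharp 3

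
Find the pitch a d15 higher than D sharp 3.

For a fifteenth the letter name doesn't change: still D, two octaves up.
Moving 23 semitones up from D#3 (the size of a diminished fifteenth) reaches D5.

D 5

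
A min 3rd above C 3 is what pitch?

E-flat 3

Three letter names up from C: E.
A minor third is 3 semitones; 3 semitones up from C3 gives Eb3.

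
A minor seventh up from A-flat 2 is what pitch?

The seventh takes the letter from A up to G.
A minor seventh is 10 semitones; 10 semitones up from Ab2 gives Gb3.

G-flat 3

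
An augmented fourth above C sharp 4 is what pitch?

Four letter names up from C: F.
An augmented fourth is 6 semitones; 6 semitones up from C#4 gives F##4.

F double-sharp 4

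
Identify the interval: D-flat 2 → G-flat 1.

Descending from Db2 to Gb1 is the same interval as ascending Gb1 to Db2.
G to D spans five letter names (G-A-B-C-D) — that makes it a fifth of some quality.
The perfect fifth spans 7 semitones, and Gb1 to Db2 is exactly 7 semitones — so this is a perfect fifth.

perfect fifth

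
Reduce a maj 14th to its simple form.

major 7th

Subtracting seven from the interval number removes an octave: 14 − 7 = 7.
That makes a major fourteenth a compound major seventh — an octave plus a major seventh.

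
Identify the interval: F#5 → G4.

Descending from F#5 to G4 is the same interval as ascending G4 to F#5.
G to F spans seven letter names (G-A-B-C-D-E-F), so the interval is some kind of seventh.
G4 to F#5 is 11 semitones, matching the major seventh exactly, so the quality is major.

major seventh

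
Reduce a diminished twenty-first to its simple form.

diminished 7th

Each octave removed subtracts seven from the number: 21 − 14 = 7.
Quality carries through unchanged, so the simple form is a diminished seventh.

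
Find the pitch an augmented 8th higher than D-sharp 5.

The letter stays D (same as the start), shifted an octave up.
An augmented octave is 13 semitones; 13 semitones up from D#5 gives D##6.

D-double-sharp 6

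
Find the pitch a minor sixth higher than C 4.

A flat 4

The sixth takes the letter from C up to A.
A minor sixth spans 8 semitones, so from C4 the target pitch is Ab4.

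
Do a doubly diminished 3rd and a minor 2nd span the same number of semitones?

Yes

A doubly diminished third = 1 semitone = a minor second; enharmonically equal.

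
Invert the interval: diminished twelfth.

First reduce the compound diminished twelfth to its simple form, a diminished fifth.
The rule of nine gives the new number: 9 − 5 = 4, so a fifth becomes a fourth.
And diminished becomes augmented under inversion, so we get an augmented fourth.

augmented 4th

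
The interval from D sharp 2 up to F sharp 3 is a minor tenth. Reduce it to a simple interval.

minor 3rd

Take out an octave (7 from the number): 10 − 7 = 3.
That makes a minor tenth a compound minor third — an octave plus a minor third.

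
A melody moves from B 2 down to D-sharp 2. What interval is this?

minor 6th

Descending from B2 to D#2 is the same interval as ascending D#2 to B2.
D to B spans six letter names (D-E-F-G-A-B) — that makes it a sixth of some quality.
D#2 to B2 is 8 semitones, a half step short of the major sixth (9), so this is minor.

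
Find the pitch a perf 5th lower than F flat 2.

The fifth takes the letter from F down to B.
A perfect fifth spans 7 semitones, so from Fb2 the target pitch is Bbb1.

B double-flat 1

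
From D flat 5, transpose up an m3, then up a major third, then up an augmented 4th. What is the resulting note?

D 6

Up a minor third from Db5: Fb5 (3 semitones up).
Up a major third from Fb5: Ab5 (4 semitones up).
An augmented fourth up from Ab5 is D6.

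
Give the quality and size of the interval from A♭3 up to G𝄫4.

diminished 7th

A to G spans seven letter names (A-B-C-D-E-F-G), so the interval is some kind of seventh.
A major seventh would be 11 semitones; Ab3 to Gbb4 is 9, two semitones narrower, so the interval is diminished.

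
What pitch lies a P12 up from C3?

G4

The twelfth's letter: C up five letter names plus an octave → G.
Moving 19 semitones up from C3 (the size of a perfect twelfth) reaches G4.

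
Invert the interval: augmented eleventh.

d5

First reduce the compound augmented eleventh to its simple form, an augmented fourth.
Interval numbers invert to sum to nine: 4 + 5 = 9, so a fourth inverts to a fifth.
Quality inverts too: augmented becomes diminished. That makes the inversion a diminished fifth.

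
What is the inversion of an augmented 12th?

diminished 4th

First reduce the compound augmented twelfth to its simple form, an augmented fifth.
Inverted interval numbers add to nine, so a fifth pairs with a fourth (5 + 4 = 9).
The quality also flips — augmented becomes diminished — giving a diminished fourth.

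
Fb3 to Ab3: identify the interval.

major third

F to A spans three letter names (F-G-A) — that makes it a third of some quality.
Fb3 to Ab3 is 4 semitones, matching the major third exactly, so the quality is major.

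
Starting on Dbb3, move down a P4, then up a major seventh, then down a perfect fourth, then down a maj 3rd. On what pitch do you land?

Bbb2

Dbb3 down a perfect fourth → Abb2 (5 semitones).
Up a major seventh from Abb2: Gb3 (11 semitones up).
Gb3 down a perfect fourth → Db3 (5 semitones).
A major third down from Db3 is Bbb2.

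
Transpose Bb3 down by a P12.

Eb2

The twelfth's letter: B down five letter names plus an octave → E.
Moving 19 semitones down from Bb3 (the size of a perfect twelfth) reaches Eb2.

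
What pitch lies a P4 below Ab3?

Four letter names down from A: E.
A perfect fourth spans 5 semitones, so from Ab3 the target pitch is Eb3.

Eb3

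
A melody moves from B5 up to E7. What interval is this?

perfect 11th

B to E spans four letter names (B-C-D-E), plus an octave: an eleventh.
B5 to E7 is 17 semitones, matching the perfect eleventh exactly, so the quality is perfect.
(Equivalently, a compound perfect fourth: a perfect fourth plus an octave.)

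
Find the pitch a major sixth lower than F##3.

A#2

Six letter names down from F: A.
A major sixth is 9 semitones; 9 semitones down from F##3 gives A#2.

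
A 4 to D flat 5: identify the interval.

d4

A to D spans four letter names (A-B-C-D) — that makes it a fourth of some quality.
A perfect fourth would be 5 semitones; A4 to Db5 is 4, one semitone narrower, so the interval is diminished.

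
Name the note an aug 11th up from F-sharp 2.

The eleventh's letter: F up four letter names plus an octave → B.
Moving 18 semitones up from F#2 (the size of an augmented eleventh) reaches B#3.

B-sharp 3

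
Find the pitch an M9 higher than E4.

F#5

The ninth's letter: E up two letter names plus an octave → F.
A major ninth is 14 semitones; 14 semitones up from E4 gives F#5.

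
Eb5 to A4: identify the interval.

diminished fifth

Descending from Eb5 to A4 is the same interval as ascending A4 to Eb5.
A to E spans five letter names (A-B-C-D-E) — that makes it a fifth of some quality.
The perfect fifth is 7 semitones; here we have 6, one semitone narrower: diminished.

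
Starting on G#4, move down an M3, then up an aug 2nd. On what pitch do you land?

F##4

A major third down from G#4 is E4.
E4 up an augmented second → F##4 (3 semitones).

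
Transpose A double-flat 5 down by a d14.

B flat 3

Counting seven letter names plus an octave down from A lands on B.
A diminished fourteenth spans 21 semitones, so from Abb5 the target pitch is Bb3.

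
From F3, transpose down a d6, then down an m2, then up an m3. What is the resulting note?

B#2

Down a diminished sixth from F3: A#2 (7 semitones down).
A minor second down from A#2 is G##2.
Up a minor third from G##2: B#2 (3 semitones up).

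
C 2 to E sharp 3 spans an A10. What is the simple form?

augmented 3rd

Subtracting seven from the interval number removes an octave: 10 − 7 = 3.
So an augmented tenth is an octave plus an augmented third. The quality is unchanged.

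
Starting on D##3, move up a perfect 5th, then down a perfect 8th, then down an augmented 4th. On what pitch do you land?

D##3 up a perfect fifth → A##3 (7 semitones).
A##3 down a perfect octave → A##2 (12 semitones).
A##2 down an augmented fourth → E#2 (6 semitones).

E#2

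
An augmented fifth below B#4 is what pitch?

Counting five letter names down from B lands on E.
An augmented fifth spans 8 semitones, so from B#4 the target pitch is E4.

E4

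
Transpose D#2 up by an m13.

B3

Six letters up from D (plus an octave) reaches B.
A minor thirteenth spans 20 semitones, so from D#2 the target pitch is B3.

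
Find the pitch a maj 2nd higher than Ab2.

Bb2

Two letter names up from A: B.
A major second spans 2 semitones, so from Ab2 the target pitch is Bb2.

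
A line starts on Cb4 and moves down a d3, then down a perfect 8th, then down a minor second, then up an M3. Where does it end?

Cb4 down a diminished third → A3 (2 semitones).
A3 down a perfect octave → A2 (12 semitones).
A minor second down from A2 is G#2.
G#2 up a major third → B#2 (4 semitones).

B#2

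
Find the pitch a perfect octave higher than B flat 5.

B flat 6

The letter stays B (same as the start), shifted an octave up.
A perfect octave is 12 semitones; 12 semitones up from Bb5 gives Bb6.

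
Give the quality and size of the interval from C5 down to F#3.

d12

Descending from C5 to F#3 is the same interval as ascending F#3 to C5.
F to C spans five letter names (F-G-A-B-C), plus an octave: a twelfth.
F#3 to C5 spans 18 semitones — one semitone narrower than the perfect twelfth (19) — giving a diminished twelfth.
(Equivalently, a compound diminished fifth: a diminished fifth plus an octave.)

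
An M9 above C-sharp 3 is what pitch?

Counting two letter names plus an octave up from C lands on D.
A major ninth is 14 semitones; 14 semitones up from C#3 gives D#4.

D-sharp 4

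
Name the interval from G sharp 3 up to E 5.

G to E spans six letter names (G-A-B-C-D-E), plus an octave, so the interval is some kind of thirteenth.
G#3 to E5 is 20 semitones, a half step short of the major thirteenth (21), so this is minor.
(Equivalently, a compound minor sixth: a minor sixth plus an octave.)

minor thirteenth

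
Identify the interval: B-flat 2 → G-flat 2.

M3

Descending from Bb2 to Gb2 is the same interval as ascending Gb2 to Bb2.
G to B spans three letter names (G-A-B): a third.
Counting semitones, Gb2→Bb2 is 4, which is the major third.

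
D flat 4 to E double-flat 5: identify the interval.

D to E spans two letter names (D-E), plus an octave, so the interval is some kind of ninth.
A major ninth would be 14 semitones, but Db4 to Ebb5 is 13 — one semitone narrower, making it a minor ninth.
(Equivalently, a compound minor second: a minor second plus an octave.)

minor 9th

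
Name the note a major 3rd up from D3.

Counting three letter names up from D lands on F.
A major third spans 4 semitones, so from D3 the target pitch is F#3.

F#3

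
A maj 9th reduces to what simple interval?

major 2nd

Each octave removed subtracts seven from the number: 9 − 7 = 2.
Quality carries through unchanged, so the simple form is a major second.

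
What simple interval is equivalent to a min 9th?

minor 2nd

Take out an octave (7 from the number): 9 − 7 = 2.
Quality carries through unchanged, so the simple form is a minor second.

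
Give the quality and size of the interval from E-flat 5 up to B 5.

E to B spans five letter names (E-F-G-A-B) — that makes it a fifth of some quality.
A perfect fifth would be 7 semitones; Eb5 to B5 is 8, one semitone wider, so the interval is augmented.

augmented fifth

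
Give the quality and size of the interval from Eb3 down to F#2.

diminished 7th

Descending from Eb3 to F#2 is the same interval as ascending F#2 to Eb3.
F to E spans seven letter names (F-G-A-B-C-D-E): a seventh.
The major seventh is 11 semitones; here we have 9, two semitones narrower: diminished.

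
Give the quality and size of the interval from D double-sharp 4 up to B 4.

D to B spans six letter names (D-E-F-G-A-B): a sixth.
A major sixth would be 9 semitones; D##4 to B4 is 7, two semitones narrower, so the interval is diminished.

diminished 6th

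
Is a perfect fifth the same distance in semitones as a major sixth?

7 semitones (perfect fifth) vs 9 semitones (major sixth): not equal.

No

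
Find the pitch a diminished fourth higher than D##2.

Four letter names up from D: G.
Moving 4 semitones up from D##2 (the size of a diminished fourth) reaches G#2.

G#2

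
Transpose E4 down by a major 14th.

F2

Seven letters down from E (plus an octave) reaches F.
A major fourteenth spans 23 semitones, so from E4 the target pitch is F2.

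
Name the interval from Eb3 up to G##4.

E to G spans three letter names (E-F-G), plus an octave — that makes it a tenth of some quality.
Eb3 to G##4 spans 18 semitones — two semitones wider than the major tenth (16) — giving a doubly augmented tenth.
(Equivalently, a compound doubly augmented third: a doubly augmented third plus an octave.)

doubly augmented 10th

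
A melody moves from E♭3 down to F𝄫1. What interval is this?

A14

Descending from Eb3 to Fbb1 is the same interval as ascending Fbb1 to Eb3.
F to E spans seven letter names (F-G-A-B-C-D-E), plus an octave: a fourteenth.
The major fourteenth is 23 semitones; here we have 24, one semitone wider: augmented.
(Equivalently, a compound augmented seventh: an augmented seventh plus an octave.)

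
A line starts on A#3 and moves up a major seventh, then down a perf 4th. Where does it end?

D##4

A major seventh up from A#3 is G##4.
G##4 down a perfect fourth → D##4 (5 semitones).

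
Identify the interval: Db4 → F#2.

Descending from Db4 to F#2 is the same interval as ascending F#2 to Db4.
F to D spans six letter names (F-G-A-B-C-D), plus an octave: a thirteenth.
F#2 to Db4 spans 19 semitones — two semitones narrower than the major thirteenth (21) — giving a diminished thirteenth.
(Equivalently, a compound diminished sixth: a diminished sixth plus an octave.)

d13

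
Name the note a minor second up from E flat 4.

F flat 4

Two letter names up from E: F.
A minor second spans 1 semitone, so from Eb4 the target pitch is Fb4.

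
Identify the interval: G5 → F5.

M2

Descending from G5 to F5 is the same interval as ascending F5 to G5.
F to G spans two letter names (F-G): a second.
F5 to G5 is 2 semitones, matching the major second exactly, so the quality is major.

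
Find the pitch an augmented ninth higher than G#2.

A##3

The ninth's letter: G up two letter names plus an octave → A.
An augmented ninth spans 15 semitones, so from G#2 the target pitch is A##3.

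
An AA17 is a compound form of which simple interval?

doubly augmented third

Each octave removed subtracts seven from the number: 17 − 14 = 3.
Quality carries through unchanged, so the simple form is a doubly augmented third.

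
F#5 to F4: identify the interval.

A8

Descending from F#5 to F4 is the same interval as ascending F4 to F#5.
F to F is the same letter name, plus an octave — that makes it an octave of some quality.
A perfect octave would be 12 semitones; F4 to F#5 is 13, one semitone wider, so the interval is augmented.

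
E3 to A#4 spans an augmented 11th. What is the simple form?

augmented fourth

Take out an octave (7 from the number): 11 − 7 = 4.
That makes an augmented eleventh a compound augmented fourth — an octave plus an augmented fourth.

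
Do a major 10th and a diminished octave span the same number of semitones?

A major tenth spans 16 semitones; a diminished octave spans 11 semitones. They differ by 5.

No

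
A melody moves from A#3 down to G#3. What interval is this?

M2

Descending from A#3 to G#3 is the same interval as ascending G#3 to A#3.
G to A spans two letter names (G-A) — that makes it a second of some quality.
The major second spans 2 semitones, and G#3 to A#3 is exactly 2 semitones — so this is a major second.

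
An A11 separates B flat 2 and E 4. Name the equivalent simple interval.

A4

Take out an octave (7 from the number): 11 − 7 = 4.
Quality carries through unchanged, so the simple form is an augmented fourth.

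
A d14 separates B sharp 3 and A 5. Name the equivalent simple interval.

diminished 7th

Subtracting seven from the interval number removes an octave: 14 − 7 = 7.
Quality carries through unchanged, so the simple form is a diminished seventh.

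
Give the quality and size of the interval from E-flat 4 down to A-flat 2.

Descending from Eb4 to Ab2 is the same interval as ascending Ab2 to Eb4.
A to E spans five letter names (A-B-C-D-E), plus an octave: a twelfth.
Ab2 to Eb4 is 19 semitones, matching the perfect twelfth exactly, so the quality is perfect.
(Equivalently, a compound perfect fifth: a perfect fifth plus an octave.)

perfect 12th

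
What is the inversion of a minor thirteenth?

major third

First reduce the compound minor thirteenth to its simple form, a minor sixth.
The rule of nine gives the new number: 9 − 6 = 3, so a sixth becomes a third.
The quality also flips — minor becomes major — giving a major third.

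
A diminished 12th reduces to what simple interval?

Each octave removed subtracts seven from the number: 12 − 7 = 5.
That makes a diminished twelfth a compound diminished fifth — an octave plus a diminished fifth.

diminished 5th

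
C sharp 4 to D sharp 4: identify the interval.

major second

C to D spans two letter names (C-D) — that makes it a second of some quality.
Counting semitones, C#4→D#4 is 2, which is the major second.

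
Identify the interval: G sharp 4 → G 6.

d15

G to G is the same letter name, plus 2 octaves, so the interval is some kind of fifteenth.
A perfect fifteenth would be 24 semitones; G#4 to G6 is 23, one semitone narrower, so the interval is diminished.
(Equivalently, a compound diminished octave: a diminished octave plus an octave.)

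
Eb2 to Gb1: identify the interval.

Descending from Eb2 to Gb1 is the same interval as ascending Gb1 to Eb2.
G to E spans six letter names (G-A-B-C-D-E): a sixth.
The major sixth spans 9 semitones, and Gb1 to Eb2 is exactly 9 semitones — so this is a major sixth.

major sixth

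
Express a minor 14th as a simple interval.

Each octave removed subtracts seven from the number: 14 − 7 = 7.
Quality carries through unchanged, so the simple form is a minor seventh.

m7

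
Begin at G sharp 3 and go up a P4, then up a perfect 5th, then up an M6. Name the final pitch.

E sharp 5

Up a perfect fourth from G#3: C#4 (5 semitones up).
C#4 up a perfect fifth → G#4 (7 semitones).
G#4 up a major sixth → E#5 (9 semitones).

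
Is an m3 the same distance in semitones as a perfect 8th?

No

3 semitones (minor third) vs 12 semitones (perfect octave): not equal.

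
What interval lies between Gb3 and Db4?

perfect fifth

G to D spans five letter names (G-A-B-C-D): a fifth.
Counting semitones, Gb3→Db4 is 7, which is the perfect fifth.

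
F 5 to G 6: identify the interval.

F to G spans two letter names (F-G), plus an octave: a ninth.
F5 to G6 is 14 semitones, matching the major ninth exactly, so the quality is major.
(Equivalently, a compound major second: a major second plus an octave.)

M9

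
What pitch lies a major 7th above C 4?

B 4

The seventh takes the letter from C up to B.
A major seventh spans 11 semitones, so from C4 the target pitch is B4.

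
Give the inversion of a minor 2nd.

major 7th

The rule of nine gives the new number: 9 − 2 = 7, so a second becomes a seventh.
The quality also flips — minor becomes major — giving a major seventh.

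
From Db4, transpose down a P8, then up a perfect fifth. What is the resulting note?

Down a perfect octave from Db4: Db3 (12 semitones down).
A perfect fifth up from Db3 is Ab3.

Ab3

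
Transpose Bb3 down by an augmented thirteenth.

Counting six letter names plus an octave down from B lands on D.
Moving 22 semitones down from Bb3 (the size of an augmented thirteenth) reaches Dbb2.

Dbb2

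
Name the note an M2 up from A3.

B3

Counting two letter names up from A lands on B.
A major second spans 2 semitones, so from A3 the target pitch is B3.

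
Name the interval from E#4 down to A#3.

perfect fifth

Descending from E#4 to A#3 is the same interval as ascending A#3 to E#4.
A to E spans five letter names (A-B-C-D-E) — that makes it a fifth of some quality.
A#3 to E#4 is 7 semitones, matching the perfect fifth exactly, so the quality is perfect.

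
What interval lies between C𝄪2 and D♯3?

C to D spans two letter names (C-D), plus an octave: a ninth.
C##2 to D#3 is 13 semitones, a half step short of the major ninth (14), so this is minor.
(Equivalently, a compound minor second: a minor second plus an octave.)

minor ninth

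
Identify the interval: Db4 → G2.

diminished twelfth

Descending from Db4 to G2 is the same interval as ascending G2 to Db4.
G to D spans five letter names (G-A-B-C-D), plus an octave, so the interval is some kind of twelfth.
G2 to Db4 spans 18 semitones — one semitone narrower than the perfect twelfth (19) — giving a diminished twelfth.
(Equivalently, a compound diminished fifth: a diminished fifth plus an octave.)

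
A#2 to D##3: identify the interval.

augmented fourth

A to D spans four letter names (A-B-C-D): a fourth.
The perfect fourth is 5 semitones; here we have 6, one semitone wider: augmented.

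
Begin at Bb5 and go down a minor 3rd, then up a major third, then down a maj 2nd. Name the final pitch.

A5

Down a minor third from Bb5: G5 (3 semitones down).
A major third up from G5 is B5.
Down a major second from B5: A5 (2 semitones down).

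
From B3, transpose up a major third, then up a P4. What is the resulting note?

A major third up from B3 is D#4.
Up a perfect fourth from D#4: G#4 (5 semitones up).

G#4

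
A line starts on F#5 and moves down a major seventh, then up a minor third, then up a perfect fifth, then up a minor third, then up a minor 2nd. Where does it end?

Bbb5

A major seventh down from F#5 is G4.
G4 up a minor third → Bb4 (3 semitones).
Up a perfect fifth from Bb4: F5 (7 semitones up).
F5 up a minor third → Ab5 (3 semitones).
Up a minor second from Ab5: Bbb5 (1 semitone up).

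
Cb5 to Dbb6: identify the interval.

C to D spans two letter names (C-D), plus an octave: a ninth.
Cb5 to Dbb6 is 13 semitones, a half step short of the major ninth (14), so this is minor.
(Equivalently, a compound minor second: a minor second plus an octave.)

minor 9th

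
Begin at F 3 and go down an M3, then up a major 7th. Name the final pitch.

C 4

F3 down a major third → Db3 (4 semitones).
A major seventh up from Db3 is C4.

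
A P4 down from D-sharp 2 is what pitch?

Four letter names down from D: A.
A perfect fourth is 5 semitones; 5 semitones down from D#2 gives A#1.

A-sharp 1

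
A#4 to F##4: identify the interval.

Descending from A#4 to F##4 is the same interval as ascending F##4 to A#4.
F to A spans three letter names (F-G-A) — that makes it a third of some quality.
F##4 to A#4 is 3 semitones, a half step short of the major third (4), so this is minor.

minor third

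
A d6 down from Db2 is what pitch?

Counting six letter names down from D lands on F.
A diminished sixth is 7 semitones; 7 semitones down from Db2 gives F#1.

F#1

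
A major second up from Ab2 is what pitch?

Two letter names up from A: B.
A major second spans 2 semitones, so from Ab2 the target pitch is Bb2.

Bb2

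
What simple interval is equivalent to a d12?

diminished fifth

Take out an octave (7 from the number): 12 − 7 = 5.
Quality carries through unchanged, so the simple form is a diminished fifth.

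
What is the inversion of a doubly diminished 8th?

Interval numbers invert to sum to nine: 8 + 1 = 9, so an octave inverts to a unison.
The quality also flips — doubly diminished becomes doubly augmented — giving a doubly augmented unison.

doubly augmented 1st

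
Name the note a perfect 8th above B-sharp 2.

B-sharp 3

The letter stays B (same as the start), shifted an octave up.
A perfect octave spans 12 semitones, so from B#2 the target pitch is B#3.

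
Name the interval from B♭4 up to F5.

perfect 5th

B to F spans five letter names (B-C-D-E-F) — that makes it a fifth of some quality.
The perfect fifth spans 7 semitones, and Bb4 to F5 is exactly 7 semitones — so this is a perfect fifth.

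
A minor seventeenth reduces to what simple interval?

Each octave removed subtracts seven from the number: 17 − 14 = 3.
So a minor seventeenth is 2 octaves plus a minor third. The quality is unchanged.

minor third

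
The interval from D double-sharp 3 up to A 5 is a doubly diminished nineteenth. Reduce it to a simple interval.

Each octave removed subtracts seven from the number: 19 − 14 = 5.
So a doubly diminished nineteenth is 2 octaves plus a doubly diminished fifth. The quality is unchanged.

doubly diminished fifth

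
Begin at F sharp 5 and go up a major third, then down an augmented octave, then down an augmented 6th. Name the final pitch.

C flat 4

A major third up from F#5 is A#5.
An augmented octave down from A#5 is A4.
A4 down an augmented sixth → Cb4 (10 semitones).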